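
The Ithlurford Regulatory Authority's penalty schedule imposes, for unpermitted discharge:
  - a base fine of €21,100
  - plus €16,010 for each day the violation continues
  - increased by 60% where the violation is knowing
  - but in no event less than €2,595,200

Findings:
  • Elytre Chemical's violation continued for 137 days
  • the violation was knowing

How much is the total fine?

Per-day component: 137 × €16,010 = €2,193,370
Base plus per-day: €21,100 + €2,193,370 = €2,214,470
Enhancement: 60% of €2,214,470 = €1,328,682
Enhanced fine: €2,214,470 + €1,328,682 = €3,543,152
Minimum €2,595,200: €3,543,152 meets the minimum, no increase.

€3,543,152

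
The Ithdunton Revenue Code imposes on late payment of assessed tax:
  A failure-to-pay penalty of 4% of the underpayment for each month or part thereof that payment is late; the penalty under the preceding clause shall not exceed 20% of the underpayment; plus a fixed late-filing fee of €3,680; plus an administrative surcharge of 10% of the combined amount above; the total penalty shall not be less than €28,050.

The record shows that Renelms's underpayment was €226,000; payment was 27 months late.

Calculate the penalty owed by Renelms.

Accrued rate: 4% × 27 = 108%, capped at 20% → 20%
Failure-to-pay penalty: 20% of €226,000 = €45,200
Penalty before surcharge: €45,200 + €3,680 = €48,880
Administrative surcharge: 10% of €48,880 = €4,888
Total penalty: €48,880 + €4,888 = €53,768
Minimum €28,050: €53,768 meets the minimum, no increase.

€53,768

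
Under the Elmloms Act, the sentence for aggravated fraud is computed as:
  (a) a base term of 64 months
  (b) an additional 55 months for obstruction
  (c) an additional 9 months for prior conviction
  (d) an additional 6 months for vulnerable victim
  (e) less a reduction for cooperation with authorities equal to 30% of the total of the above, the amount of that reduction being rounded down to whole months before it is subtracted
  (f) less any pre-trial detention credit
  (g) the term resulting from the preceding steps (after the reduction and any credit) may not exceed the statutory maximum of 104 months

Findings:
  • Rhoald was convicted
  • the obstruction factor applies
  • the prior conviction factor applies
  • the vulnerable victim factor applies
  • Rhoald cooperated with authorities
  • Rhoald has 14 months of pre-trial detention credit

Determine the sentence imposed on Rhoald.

Obstruction enhancement: +55 months
Prior conviction enhancement: +9 months
Vulnerable victim enhancement: +6 months
Adjusted term: 64 months + 55 months + 9 months + 6 months = 134 months
Cooperation with authorities reduction: 30% of 134 months = 40 months (rounded down)
After reduction: 134 − 40 = 94 months
Less pre-trial detention credit: 94 months − 14 months = 80 months
Cap at 104 months: 80 months is within the cap, no reduction.

80 months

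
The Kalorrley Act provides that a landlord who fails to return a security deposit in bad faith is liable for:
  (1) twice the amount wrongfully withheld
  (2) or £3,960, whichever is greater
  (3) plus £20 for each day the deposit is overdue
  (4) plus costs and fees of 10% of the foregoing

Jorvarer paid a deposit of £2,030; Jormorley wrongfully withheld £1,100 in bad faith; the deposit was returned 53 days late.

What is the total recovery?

£5,522

Doubled: 2 × £1,100 = £2,200
Minimum £3,960: £2,200 is below the minimum → £3,960
Late-return penalty: 53 × £20 = £1,060
Damages plus late penalty: £3,960 + £1,060 = £5,020
Costs and fees: 10% of £5,020 = £502
Total recovery: £5,020 + £502 = £5,522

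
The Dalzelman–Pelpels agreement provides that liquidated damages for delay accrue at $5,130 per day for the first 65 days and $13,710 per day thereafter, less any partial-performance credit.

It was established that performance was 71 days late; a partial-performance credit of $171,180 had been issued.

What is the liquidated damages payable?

Liquidated damages: $244,530

First 65 days: 65 × $5,130 = $333,450
Remaining days: (71 − 65) × $13,710 = $82,260
Accrued per-day damages: $333,450 + $82,260 = $415,710
Less partial-performance credit: $415,710 − $171,180 = $244,530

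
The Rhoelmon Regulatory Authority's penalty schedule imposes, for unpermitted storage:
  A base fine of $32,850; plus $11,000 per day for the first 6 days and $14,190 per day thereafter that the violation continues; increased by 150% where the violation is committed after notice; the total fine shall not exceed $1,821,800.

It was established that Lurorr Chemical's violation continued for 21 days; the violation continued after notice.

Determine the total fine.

$779,250

First 6 days: 6 × $11,000 = $66,000
Remaining days: (21 − 6) × $14,190 = $212,850
Per-day component: $66,000 + $212,850 = $278,850
Base plus per-day: $32,850 + $278,850 = $311,700
Enhancement: 150% of $311,700 = $467,550
Enhanced fine: $311,700 + $467,550 = $779,250
Cap at $1,821,800: $779,250 is within the cap, no reduction.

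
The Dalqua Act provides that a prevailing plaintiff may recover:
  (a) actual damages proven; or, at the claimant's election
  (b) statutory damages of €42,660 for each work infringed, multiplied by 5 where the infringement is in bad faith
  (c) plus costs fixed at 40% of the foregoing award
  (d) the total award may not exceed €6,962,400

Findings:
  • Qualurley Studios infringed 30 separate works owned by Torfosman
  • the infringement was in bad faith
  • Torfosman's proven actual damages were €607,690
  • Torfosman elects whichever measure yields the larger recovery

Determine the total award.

Statutory damages: 30 × €42,660 = €1,279,800
Multiplied by 5: 5 × €1,279,800 = €6,399,000
Greater of actual damages (€607,690) or enhanced statutory damages (€6,399,000): €6,399,000
Costs: 40% of €6,399,000 = €2,559,600
Award plus costs: €6,399,000 + €2,559,600 = €8,958,600
Cap at €6,962,400: €8,958,600 exceeds the cap → €6,962,400

€6,962,400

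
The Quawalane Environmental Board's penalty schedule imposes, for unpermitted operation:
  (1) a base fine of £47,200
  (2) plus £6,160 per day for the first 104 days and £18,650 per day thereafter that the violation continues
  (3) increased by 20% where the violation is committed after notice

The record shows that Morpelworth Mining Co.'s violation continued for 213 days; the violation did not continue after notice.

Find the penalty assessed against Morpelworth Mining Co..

First 104 days: 104 × £6,160 = £640,640
Remaining days: (213 − 104) × £18,650 = £2,032,850
Per-day component: £640,640 + £2,032,850 = £2,673,490
Base plus per-day: £47,200 + £2,673,490 = £2,720,690
The violation did not continue after notice: no 20% increase.

£2,720,690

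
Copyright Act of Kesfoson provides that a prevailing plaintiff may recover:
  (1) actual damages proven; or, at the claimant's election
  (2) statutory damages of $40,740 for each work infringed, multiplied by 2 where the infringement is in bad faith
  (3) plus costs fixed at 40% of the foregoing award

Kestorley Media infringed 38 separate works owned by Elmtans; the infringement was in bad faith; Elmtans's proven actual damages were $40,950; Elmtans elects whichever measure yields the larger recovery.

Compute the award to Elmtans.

$4,334,736

Statutory damages: 38 × $40,740 = $1,548,120
Doubled: 2 × $1,548,120 = $3,096,240
Greater of actual damages ($40,950) or enhanced statutory damages ($3,096,240): $3,096,240
Costs: 40% of $3,096,240 = $1,238,496
Award plus costs: $3,096,240 + $1,238,496 = $4,334,736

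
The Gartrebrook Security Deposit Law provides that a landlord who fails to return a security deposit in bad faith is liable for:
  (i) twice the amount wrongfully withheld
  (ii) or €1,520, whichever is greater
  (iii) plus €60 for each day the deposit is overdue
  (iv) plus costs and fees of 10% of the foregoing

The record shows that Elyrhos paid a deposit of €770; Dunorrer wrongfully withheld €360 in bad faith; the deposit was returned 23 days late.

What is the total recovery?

Recovery: €3,190

Doubled: 2 × €360 = €720
Minimum €1,520: €720 is below the minimum → €1,520
Late-return penalty: 23 × €60 = €1,380
Damages plus late penalty: €1,520 + €1,380 = €2,900
Costs and fees: 10% of €2,900 = €290
Total recovery: €2,900 + €290 = €3,190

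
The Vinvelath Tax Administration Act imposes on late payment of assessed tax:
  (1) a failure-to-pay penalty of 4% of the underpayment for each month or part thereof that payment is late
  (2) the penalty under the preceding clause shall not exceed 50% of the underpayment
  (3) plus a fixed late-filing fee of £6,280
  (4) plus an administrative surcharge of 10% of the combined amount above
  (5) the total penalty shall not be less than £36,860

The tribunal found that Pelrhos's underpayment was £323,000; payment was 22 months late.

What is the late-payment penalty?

Accrued rate: 4% × 22 = 88%, capped at 50% → 50%
Failure-to-pay penalty: 50% of £323,000 = £161,500
Penalty before surcharge: £161,500 + £6,280 = £167,780
Administrative surcharge: 10% of £167,780 = £16,778
Total penalty: £167,780 + £16,778 = £184,558
Minimum £36,860: £184,558 meets the minimum, no increase.

£184,558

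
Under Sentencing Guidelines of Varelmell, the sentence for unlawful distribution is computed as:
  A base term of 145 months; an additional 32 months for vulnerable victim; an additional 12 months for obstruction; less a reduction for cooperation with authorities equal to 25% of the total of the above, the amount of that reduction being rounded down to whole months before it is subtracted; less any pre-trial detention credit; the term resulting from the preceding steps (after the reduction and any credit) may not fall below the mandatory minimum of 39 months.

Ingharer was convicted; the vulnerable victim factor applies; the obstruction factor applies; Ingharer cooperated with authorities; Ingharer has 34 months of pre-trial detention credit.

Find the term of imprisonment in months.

Vulnerable victim enhancement: +32 months
Obstruction enhancement: +12 months
Adjusted term: 145 months + 32 months + 12 months = 189 months
Cooperation with authorities reduction: 25% of 189 months = 47 months (rounded down)
After reduction: 189 − 47 = 142 months
Less pre-trial detention credit: 142 months − 34 months = 108 months
Minimum 39 months: 108 months meets the minimum, no increase.

Sentence: 108 months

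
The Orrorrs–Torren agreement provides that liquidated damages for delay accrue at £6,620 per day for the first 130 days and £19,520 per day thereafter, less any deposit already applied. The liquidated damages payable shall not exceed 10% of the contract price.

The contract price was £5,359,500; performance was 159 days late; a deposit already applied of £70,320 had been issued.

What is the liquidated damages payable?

£535,950

First 130 days: 130 × £6,620 = £860,600
Remaining days: (159 − 130) × £19,520 = £566,080
Accrued per-day damages: £860,600 + £566,080 = £1,426,680
Less deposit already applied: £1,426,680 − £70,320 = £1,356,360
Cap: 10% of £5,359,500 = £535,950
Cap at £535,950: £1,356,360 exceeds the cap → £535,950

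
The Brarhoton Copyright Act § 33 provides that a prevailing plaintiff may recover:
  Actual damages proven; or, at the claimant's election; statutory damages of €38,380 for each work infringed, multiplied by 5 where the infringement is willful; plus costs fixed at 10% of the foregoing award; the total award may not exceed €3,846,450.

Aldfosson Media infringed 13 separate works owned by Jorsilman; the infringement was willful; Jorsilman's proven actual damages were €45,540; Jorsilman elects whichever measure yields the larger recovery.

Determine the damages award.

€2,744,170

Statutory damages: 13 × €38,380 = €498,940
Multiplied by 5: 5 × €498,940 = €2,494,700
Greater of actual damages (€45,540) or enhanced statutory damages (€2,494,700): €2,494,700
Costs: 10% of €2,494,700 = €249,470
Award plus costs: €2,494,700 + €249,470 = €2,744,170
Cap at €3,846,450: €2,744,170 is within the cap, no reduction.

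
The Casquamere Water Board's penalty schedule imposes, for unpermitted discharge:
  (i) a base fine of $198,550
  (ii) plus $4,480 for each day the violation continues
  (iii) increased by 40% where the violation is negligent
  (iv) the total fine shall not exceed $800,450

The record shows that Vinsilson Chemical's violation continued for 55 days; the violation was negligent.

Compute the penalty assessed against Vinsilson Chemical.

$622,930

Per-day component: 55 × $4,480 = $246,400
Base plus per-day: $198,550 + $246,400 = $444,950
Enhancement: 40% of $444,950 = $177,980
Enhanced fine: $444,950 + $177,980 = $622,930
Cap at $800,450: $622,930 is within the cap, no reduction.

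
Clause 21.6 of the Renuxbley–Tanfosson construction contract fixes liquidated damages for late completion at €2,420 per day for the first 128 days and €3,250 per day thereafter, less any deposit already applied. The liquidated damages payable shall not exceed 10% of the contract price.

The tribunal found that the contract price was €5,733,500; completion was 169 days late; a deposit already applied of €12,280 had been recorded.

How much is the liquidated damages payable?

First 128 days: 128 × €2,420 = €309,760
Remaining days: (169 − 128) × €3,250 = €133,250
Accrued per-day damages: €309,760 + €133,250 = €443,010
Less deposit already applied: €443,010 − €12,280 = €430,730
Cap: 10% of €5,733,500 = €573,350
Cap at €573,350: €430,730 is within the cap, no reduction.

€430,730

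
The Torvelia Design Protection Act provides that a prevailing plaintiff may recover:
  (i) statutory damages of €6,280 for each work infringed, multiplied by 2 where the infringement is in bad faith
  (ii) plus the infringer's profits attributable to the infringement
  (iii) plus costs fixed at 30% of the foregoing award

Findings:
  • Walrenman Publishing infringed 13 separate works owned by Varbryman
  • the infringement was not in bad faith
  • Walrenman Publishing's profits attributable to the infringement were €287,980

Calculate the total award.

€480,506

Statutory damages: 13 × €6,280 = €81,640
Infringement not in bad faith: no ×2 enhancement.
Combined award: €81,640 + €287,980 = €369,620
Costs: 30% of €369,620 = €110,886
Award plus costs: €369,620 + €110,886 = €480,506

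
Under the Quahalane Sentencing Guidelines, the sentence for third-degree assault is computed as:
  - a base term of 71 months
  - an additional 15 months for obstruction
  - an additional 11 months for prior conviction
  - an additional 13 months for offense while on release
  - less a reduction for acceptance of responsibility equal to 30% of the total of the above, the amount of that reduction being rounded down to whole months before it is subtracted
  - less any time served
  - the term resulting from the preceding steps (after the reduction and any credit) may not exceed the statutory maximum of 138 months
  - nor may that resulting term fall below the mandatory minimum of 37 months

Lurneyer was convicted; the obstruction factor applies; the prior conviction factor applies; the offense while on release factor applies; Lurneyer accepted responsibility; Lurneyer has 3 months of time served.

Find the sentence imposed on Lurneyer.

Obstruction enhancement: +15 months
Prior conviction enhancement: +11 months
Offense while on release enhancement: +13 months
Adjusted term: 71 months + 15 months + 11 months + 13 months = 110 months
Acceptance of responsibility reduction: 30% of 110 months = 33 months (rounded down)
After reduction: 110 − 33 = 77 months
Less time served: 77 months − 3 months = 74 months
Cap at 138 months: 74 months is within the cap, no reduction.
Minimum 37 months: 74 months meets the minimum, no increase.

Sentence: 74 months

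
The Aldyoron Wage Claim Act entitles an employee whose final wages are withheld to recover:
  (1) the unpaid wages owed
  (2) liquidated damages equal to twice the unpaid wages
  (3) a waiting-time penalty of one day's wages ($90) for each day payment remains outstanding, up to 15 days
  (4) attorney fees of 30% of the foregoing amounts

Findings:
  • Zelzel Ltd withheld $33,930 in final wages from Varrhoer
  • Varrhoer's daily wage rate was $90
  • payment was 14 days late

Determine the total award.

Doubled: 2 × $33,930 = $67,860
Penalty days: min(14, 15) = 14
Waiting-time penalty: 14 × $90 = $1,260
Subtotal: $33,930 + $67,860 + $1,260 = $103,050
Attorney fees: 30% of $103,050 = $30,915
Total award: $103,050 + $30,915 = $133,965

$133,965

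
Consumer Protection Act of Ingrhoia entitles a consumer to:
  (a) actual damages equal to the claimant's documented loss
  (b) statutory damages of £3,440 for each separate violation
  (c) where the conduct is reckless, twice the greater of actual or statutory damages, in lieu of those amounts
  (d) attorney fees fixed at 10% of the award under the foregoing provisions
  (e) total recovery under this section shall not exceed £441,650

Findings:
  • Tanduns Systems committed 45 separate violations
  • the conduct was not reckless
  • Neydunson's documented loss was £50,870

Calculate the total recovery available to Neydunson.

£226,237

Statutory damages: 45 × £3,440 = £154,800
Conduct not reckless: the in-lieu enhancement does not apply.
Actual plus statutory damages: £50,870 + £154,800 = £205,670
Attorney fees: 10% of £205,670 = £20,567
Total before cap: £205,670 + £20,567 = £226,237
Cap at £441,650: £226,237 is within the cap, no reduction.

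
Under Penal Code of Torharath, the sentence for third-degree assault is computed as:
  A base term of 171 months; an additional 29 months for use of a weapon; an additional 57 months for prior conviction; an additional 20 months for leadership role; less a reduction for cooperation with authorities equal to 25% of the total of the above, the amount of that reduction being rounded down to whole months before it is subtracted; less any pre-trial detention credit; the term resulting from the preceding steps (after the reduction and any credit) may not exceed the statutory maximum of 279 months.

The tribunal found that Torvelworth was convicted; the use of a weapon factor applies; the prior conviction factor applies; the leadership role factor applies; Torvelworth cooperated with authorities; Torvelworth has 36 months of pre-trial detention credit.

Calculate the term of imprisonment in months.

172 months

Use of a weapon enhancement: +29 months
Prior conviction enhancement: +57 months
Leadership role enhancement: +20 months
Adjusted term: 171 months + 29 months + 57 months + 20 months = 277 months
Cooperation with authorities reduction: 25% of 277 months = 69 months (rounded down)
After reduction: 277 − 69 = 208 months
Less pre-trial detention credit: 208 months − 36 months = 172 months
Cap at 279 months: 172 months is within the cap, no reduction.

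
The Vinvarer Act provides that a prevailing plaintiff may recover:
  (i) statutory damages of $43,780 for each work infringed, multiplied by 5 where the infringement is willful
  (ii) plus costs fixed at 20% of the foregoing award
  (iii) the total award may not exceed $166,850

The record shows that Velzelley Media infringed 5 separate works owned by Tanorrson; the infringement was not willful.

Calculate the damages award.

Statutory damages: 5 × $43,780 = $218,900
Infringement not willful: no ×5 enhancement.
Costs: 20% of $218,900 = $43,780
Award plus costs: $218,900 + $43,780 = $262,680
Cap at $166,850: $262,680 exceeds the cap → $166,850

$166,850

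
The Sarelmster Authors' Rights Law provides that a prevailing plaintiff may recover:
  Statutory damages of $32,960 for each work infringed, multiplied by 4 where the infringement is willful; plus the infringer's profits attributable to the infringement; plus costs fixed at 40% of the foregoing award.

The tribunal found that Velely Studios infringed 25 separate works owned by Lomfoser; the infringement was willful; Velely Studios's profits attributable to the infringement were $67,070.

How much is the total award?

Statutory damages: 25 × $32,960 = $824,000
Multiplied by 4: 4 × $824,000 = $3,296,000
Combined award: $3,296,000 + $67,070 = $3,363,070
Costs: 40% of $3,363,070 = $1,345,228
Award plus costs: $3,363,070 + $1,345,228 = $4,708,298

Award: $4,708,298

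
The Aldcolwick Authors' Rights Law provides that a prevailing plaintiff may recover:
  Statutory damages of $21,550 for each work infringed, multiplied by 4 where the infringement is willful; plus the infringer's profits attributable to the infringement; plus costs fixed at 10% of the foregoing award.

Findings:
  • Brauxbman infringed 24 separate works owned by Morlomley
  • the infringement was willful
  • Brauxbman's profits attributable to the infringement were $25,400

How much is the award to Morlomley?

Statutory damages: 24 × $21,550 = $517,200
Multiplied by 4: 4 × $517,200 = $2,068,800
Combined award: $2,068,800 + $25,400 = $2,094,200
Costs: 10% of $2,094,200 = $209,420
Award plus costs: $2,094,200 + $209,420 = $2,303,620

$2,303,620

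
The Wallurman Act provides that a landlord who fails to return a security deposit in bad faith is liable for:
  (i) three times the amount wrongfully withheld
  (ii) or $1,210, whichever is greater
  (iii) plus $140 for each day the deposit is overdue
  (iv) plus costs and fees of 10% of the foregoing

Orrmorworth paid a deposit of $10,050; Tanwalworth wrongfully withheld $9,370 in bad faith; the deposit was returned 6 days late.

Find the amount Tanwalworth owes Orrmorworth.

Trebled: 3 × $9,370 = $28,110
Minimum $1,210: $28,110 meets the minimum, no increase.
Late-return penalty: 6 × $140 = $840
Damages plus late penalty: $28,110 + $840 = $28,950
Costs and fees: 10% of $28,950 = $2,895
Total recovery: $28,950 + $2,895 = $31,845

$31,845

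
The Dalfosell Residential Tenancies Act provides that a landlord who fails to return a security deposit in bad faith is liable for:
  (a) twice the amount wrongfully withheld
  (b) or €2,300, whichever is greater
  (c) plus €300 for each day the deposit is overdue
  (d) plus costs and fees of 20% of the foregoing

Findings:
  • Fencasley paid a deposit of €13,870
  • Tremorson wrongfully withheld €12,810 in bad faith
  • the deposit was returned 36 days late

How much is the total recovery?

€43,704

Doubled: 2 × €12,810 = €25,620
Minimum €2,300: €25,620 meets the minimum, no increase.
Late-return penalty: 36 × €300 = €10,800
Damages plus late penalty: €25,620 + €10,800 = €36,420
Costs and fees: 20% of €36,420 = €7,284
Total recovery: €36,420 + €7,284 = €43,704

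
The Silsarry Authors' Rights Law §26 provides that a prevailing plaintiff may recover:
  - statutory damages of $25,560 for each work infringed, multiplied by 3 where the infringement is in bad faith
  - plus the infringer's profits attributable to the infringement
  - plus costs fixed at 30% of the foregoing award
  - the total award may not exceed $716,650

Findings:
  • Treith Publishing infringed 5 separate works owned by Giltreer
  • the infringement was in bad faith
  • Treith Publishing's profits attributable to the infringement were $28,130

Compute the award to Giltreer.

$534,989

Statutory damages: 5 × $25,560 = $127,800
Trebled: 3 × $127,800 = $383,400
Combined award: $383,400 + $28,130 = $411,530
Costs: 30% of $411,530 = $123,459
Award plus costs: $411,530 + $123,459 = $534,989
Cap at $716,650: $534,989 is within the cap, no reduction.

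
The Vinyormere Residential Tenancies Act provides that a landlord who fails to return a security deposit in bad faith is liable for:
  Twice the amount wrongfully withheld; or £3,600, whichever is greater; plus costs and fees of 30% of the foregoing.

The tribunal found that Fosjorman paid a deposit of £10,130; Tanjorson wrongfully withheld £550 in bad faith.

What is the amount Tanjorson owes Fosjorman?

£4,680

Doubled: 2 × £550 = £1,100
Minimum £3,600: £1,100 is below the minimum → £3,600
Costs and fees: 30% of £3,600 = £1,080
Total recovery: £3,600 + £1,080 = £4,680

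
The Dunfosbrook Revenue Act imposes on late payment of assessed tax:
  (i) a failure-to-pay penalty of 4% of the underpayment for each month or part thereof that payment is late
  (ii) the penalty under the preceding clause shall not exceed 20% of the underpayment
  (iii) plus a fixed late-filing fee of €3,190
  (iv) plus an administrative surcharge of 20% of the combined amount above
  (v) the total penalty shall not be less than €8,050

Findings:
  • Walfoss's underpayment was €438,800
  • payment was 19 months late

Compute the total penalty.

€109,140

Accrued rate: 4% × 19 = 76%, capped at 20% → 20%
Failure-to-pay penalty: 20% of €438,800 = €87,760
Penalty before surcharge: €87,760 + €3,190 = €90,950
Administrative surcharge: 20% of €90,950 = €18,190
Total penalty: €90,950 + €18,190 = €109,140
Minimum €8,050: €109,140 meets the minimum, no increase.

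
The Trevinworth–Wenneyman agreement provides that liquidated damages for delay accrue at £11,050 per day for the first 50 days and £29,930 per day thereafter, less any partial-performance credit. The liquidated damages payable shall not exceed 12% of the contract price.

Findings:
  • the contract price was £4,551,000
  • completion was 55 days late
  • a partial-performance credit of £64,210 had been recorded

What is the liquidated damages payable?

£546,120

First 50 days: 50 × £11,050 = £552,500
Remaining days: (55 − 50) × £29,930 = £149,650
Accrued per-day damages: £552,500 + £149,650 = £702,150
Less partial-performance credit: £702,150 − £64,210 = £637,940
Cap: 12% of £4,551,000 = £546,120
Cap at £546,120: £637,940 exceeds the cap → £546,120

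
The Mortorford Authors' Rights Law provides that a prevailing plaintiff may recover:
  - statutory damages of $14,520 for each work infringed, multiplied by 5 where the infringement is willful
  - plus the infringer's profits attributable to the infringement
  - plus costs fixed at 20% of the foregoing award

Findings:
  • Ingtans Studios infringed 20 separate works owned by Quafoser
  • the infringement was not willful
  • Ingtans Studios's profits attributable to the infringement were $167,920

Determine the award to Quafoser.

Statutory damages: 20 × $14,520 = $290,400
Infringement not willful: no ×5 enhancement.
Combined award: $290,400 + $167,920 = $458,320
Costs: 20% of $458,320 = $91,664
Award plus costs: $458,320 + $91,664 = $549,984

Award: $549,984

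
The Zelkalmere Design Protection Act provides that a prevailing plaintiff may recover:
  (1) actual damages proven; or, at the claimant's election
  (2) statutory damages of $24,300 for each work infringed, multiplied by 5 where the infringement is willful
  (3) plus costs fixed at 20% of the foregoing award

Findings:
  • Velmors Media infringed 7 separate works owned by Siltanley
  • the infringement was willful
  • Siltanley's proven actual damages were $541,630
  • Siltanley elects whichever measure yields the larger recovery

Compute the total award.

$1,020,600

Statutory damages: 7 × $24,300 = $170,100
Multiplied by 5: 5 × $170,100 = $850,500
Greater of actual damages ($541,630) or enhanced statutory damages ($850,500): $850,500
Costs: 20% of $850,500 = $170,100
Award plus costs: $850,500 + $170,100 = $1,020,600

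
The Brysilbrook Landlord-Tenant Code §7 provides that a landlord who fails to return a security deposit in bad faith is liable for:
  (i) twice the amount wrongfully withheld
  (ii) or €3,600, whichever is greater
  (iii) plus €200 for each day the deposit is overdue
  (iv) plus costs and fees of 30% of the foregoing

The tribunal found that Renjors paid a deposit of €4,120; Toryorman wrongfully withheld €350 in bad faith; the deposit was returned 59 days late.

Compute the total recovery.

€20,020

Doubled: 2 × €350 = €700
Minimum €3,600: €700 is below the minimum → €3,600
Late-return penalty: 59 × €200 = €11,800
Damages plus late penalty: €3,600 + €11,800 = €15,400
Costs and fees: 30% of €15,400 = €4,620
Total recovery: €15,400 + €4,620 = €20,020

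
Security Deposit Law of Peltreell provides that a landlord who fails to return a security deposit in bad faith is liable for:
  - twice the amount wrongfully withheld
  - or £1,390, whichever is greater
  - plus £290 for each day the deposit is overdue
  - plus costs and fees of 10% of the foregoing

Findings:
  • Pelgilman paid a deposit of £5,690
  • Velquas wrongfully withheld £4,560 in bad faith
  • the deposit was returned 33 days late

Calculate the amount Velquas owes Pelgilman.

£20,559

Doubled: 2 × £4,560 = £9,120
Minimum £1,390: £9,120 meets the minimum, no increase.
Late-return penalty: 33 × £290 = £9,570
Damages plus late penalty: £9,120 + £9,570 = £18,690
Costs and fees: 10% of £18,690 = £1,869
Total recovery: £18,690 + £1,869 = £20,559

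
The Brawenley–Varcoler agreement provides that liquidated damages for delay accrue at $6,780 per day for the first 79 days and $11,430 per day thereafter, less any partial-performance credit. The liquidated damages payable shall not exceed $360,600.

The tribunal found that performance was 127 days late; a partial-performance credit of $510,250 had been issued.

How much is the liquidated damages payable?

$360,600

First 79 days: 79 × $6,780 = $535,620
Remaining days: (127 − 79) × $11,430 = $548,640
Accrued per-day damages: $535,620 + $548,640 = $1,084,260
Less partial-performance credit: $1,084,260 − $510,250 = $574,010
Cap at $360,600: $574,010 exceeds the cap → $360,600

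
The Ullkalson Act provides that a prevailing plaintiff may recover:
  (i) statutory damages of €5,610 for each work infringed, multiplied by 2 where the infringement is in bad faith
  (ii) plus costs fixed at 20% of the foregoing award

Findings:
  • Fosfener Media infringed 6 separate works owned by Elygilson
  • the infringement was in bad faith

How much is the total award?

€80,784

Statutory damages: 6 × €5,610 = €33,660
Doubled: 2 × €33,660 = €67,320
Costs: 20% of €67,320 = €13,464
Award plus costs: €67,320 + €13,464 = €80,784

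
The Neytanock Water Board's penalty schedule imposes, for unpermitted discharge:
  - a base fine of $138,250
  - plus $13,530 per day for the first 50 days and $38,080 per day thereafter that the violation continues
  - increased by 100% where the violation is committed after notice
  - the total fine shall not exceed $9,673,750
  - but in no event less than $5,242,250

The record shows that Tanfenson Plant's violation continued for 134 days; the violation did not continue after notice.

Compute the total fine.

First 50 days: 50 × $13,530 = $676,500
Remaining days: (134 − 50) × $38,080 = $3,198,720
Per-day component: $676,500 + $3,198,720 = $3,875,220
Base plus per-day: $138,250 + $3,875,220 = $4,013,470
The violation did not continue after notice: no 100% increase.
Cap at $9,673,750: $4,013,470 is within the cap, no reduction.
Minimum $5,242,250: $4,013,470 is below the minimum → $5,242,250

$5,242,250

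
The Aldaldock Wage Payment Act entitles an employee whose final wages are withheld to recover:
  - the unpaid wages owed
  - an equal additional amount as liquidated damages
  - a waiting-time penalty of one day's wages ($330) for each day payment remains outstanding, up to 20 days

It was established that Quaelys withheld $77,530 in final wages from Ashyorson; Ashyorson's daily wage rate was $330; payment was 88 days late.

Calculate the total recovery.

$161,660

Liquidated damages (equal amount): $77,530
Penalty days: min(88, 20) = 20
Waiting-time penalty: 20 × $330 = $6,600
Total award: $77,530 + $77,530 + $6,600 = $161,660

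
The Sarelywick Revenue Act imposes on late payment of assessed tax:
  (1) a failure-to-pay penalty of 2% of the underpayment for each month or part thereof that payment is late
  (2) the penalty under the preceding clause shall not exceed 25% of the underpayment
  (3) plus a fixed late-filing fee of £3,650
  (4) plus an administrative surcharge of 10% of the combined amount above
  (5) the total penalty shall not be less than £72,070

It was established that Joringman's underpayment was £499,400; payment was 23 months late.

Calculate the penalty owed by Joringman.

£141,350

Accrued rate: 2% × 23 = 46%, capped at 25% → 25%
Failure-to-pay penalty: 25% of £499,400 = £124,850
Penalty before surcharge: £124,850 + £3,650 = £128,500
Administrative surcharge: 10% of £128,500 = £12,850
Total penalty: £128,500 + £12,850 = £141,350
Minimum £72,070: £141,350 meets the minimum, no increase.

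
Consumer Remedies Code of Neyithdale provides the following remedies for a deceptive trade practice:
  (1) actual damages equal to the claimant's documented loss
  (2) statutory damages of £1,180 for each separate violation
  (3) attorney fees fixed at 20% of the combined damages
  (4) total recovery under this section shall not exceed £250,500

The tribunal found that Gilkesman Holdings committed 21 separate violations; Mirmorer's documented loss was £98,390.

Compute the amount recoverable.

Statutory damages: 21 × £1,180 = £24,780
Combined damages: £98,390 + £24,780 = £123,170
Attorney fees: 20% of £123,170 = £24,634
Total before cap: £123,170 + £24,634 = £147,804
Cap at £250,500: £147,804 is within the cap, no reduction.

£147,804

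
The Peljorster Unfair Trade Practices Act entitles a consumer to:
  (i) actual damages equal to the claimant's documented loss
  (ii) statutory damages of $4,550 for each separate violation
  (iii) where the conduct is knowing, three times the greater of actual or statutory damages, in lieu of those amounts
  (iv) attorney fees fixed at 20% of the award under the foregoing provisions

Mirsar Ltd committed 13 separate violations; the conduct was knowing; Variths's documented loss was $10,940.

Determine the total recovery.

$212,940

Statutory damages: 13 × $4,550 = $59,150
Greater of actual damages ($10,940) or statutory damages ($59,150): $59,150
Trebled: 3 × $59,150 = $177,450
Attorney fees: 20% of $177,450 = $35,490
Total recovery: $177,450 + $35,490 = $212,940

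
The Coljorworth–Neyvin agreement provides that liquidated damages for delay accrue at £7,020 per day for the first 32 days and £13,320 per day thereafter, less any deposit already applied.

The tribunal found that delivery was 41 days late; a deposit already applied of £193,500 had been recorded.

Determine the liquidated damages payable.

Liquidated damages: £151,020

First 32 days: 32 × £7,020 = £224,640
Remaining days: (41 − 32) × £13,320 = £119,880
Accrued per-day damages: £224,640 + £119,880 = £344,520
Less deposit already applied: £344,520 − £193,500 = £151,020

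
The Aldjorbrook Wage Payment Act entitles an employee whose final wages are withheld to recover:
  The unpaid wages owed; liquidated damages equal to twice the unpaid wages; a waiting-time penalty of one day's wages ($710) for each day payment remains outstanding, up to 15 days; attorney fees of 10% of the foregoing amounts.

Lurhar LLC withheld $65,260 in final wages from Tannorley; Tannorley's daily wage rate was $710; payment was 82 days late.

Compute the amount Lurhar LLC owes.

$227,073

Doubled: 2 × $65,260 = $130,520
Penalty days: min(82, 15) = 15
Waiting-time penalty: 15 × $710 = $10,650
Subtotal: $65,260 + $130,520 + $10,650 = $206,430
Attorney fees: 10% of $206,430 = $20,643
Total award: $206,430 + $20,643 = $227,073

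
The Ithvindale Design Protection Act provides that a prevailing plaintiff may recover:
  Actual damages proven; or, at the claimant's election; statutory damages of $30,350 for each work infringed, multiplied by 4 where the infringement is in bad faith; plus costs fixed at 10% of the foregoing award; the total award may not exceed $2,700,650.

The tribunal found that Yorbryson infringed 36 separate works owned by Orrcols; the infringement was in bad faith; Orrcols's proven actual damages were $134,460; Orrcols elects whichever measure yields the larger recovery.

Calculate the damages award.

Statutory damages: 36 × $30,350 = $1,092,600
Multiplied by 4: 4 × $1,092,600 = $4,370,400
Greater of actual damages ($134,460) or enhanced statutory damages ($4,370,400): $4,370,400
Costs: 10% of $4,370,400 = $437,040
Award plus costs: $4,370,400 + $437,040 = $4,807,440
Cap at $2,700,650: $4,807,440 exceeds the cap → $2,700,650

Award: $2,700,650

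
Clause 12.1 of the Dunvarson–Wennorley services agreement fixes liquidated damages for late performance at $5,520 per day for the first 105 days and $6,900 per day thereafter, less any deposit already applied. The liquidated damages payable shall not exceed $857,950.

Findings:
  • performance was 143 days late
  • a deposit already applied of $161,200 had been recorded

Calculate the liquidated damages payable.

$680,600

First 105 days: 105 × $5,520 = $579,600
Remaining days: (143 − 105) × $6,900 = $262,200
Accrued per-day damages: $579,600 + $262,200 = $841,800
Less deposit already applied: $841,800 − $161,200 = $680,600
Cap at $857,950: $680,600 is within the cap, no reduction.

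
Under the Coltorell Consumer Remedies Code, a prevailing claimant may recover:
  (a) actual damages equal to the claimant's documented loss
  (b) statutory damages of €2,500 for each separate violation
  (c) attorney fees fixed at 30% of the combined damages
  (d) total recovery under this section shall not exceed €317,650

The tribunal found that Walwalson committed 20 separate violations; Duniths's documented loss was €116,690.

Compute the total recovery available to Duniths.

Total recovery: €216,697

Statutory damages: 20 × €2,500 = €50,000
Combined damages: €116,690 + €50,000 = €166,690
Attorney fees: 30% of €166,690 = €50,007
Total before cap: €166,690 + €50,007 = €216,697
Cap at €317,650: €216,697 is within the cap, no reduction.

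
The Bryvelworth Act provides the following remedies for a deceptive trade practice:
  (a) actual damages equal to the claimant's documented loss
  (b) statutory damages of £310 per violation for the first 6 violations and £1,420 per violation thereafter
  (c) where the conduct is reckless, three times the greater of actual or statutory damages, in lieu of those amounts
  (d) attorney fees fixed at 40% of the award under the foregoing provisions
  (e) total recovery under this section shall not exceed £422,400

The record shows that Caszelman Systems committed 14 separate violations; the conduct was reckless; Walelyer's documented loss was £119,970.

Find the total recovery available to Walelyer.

First 6 violations: 6 × £310 = £1,860
Remaining violations: (14 − 6) × £1,420 = £11,360
Statutory damages: £1,860 + £11,360 = £13,220
Greater of actual damages (£119,970) or statutory damages (£13,220): £119,970
Trebled: 3 × £119,970 = £359,910
Attorney fees: 40% of £359,910 = £143,964
Total before cap: £359,910 + £143,964 = £503,874
Cap at £422,400: £503,874 exceeds the cap → £422,400

£422,400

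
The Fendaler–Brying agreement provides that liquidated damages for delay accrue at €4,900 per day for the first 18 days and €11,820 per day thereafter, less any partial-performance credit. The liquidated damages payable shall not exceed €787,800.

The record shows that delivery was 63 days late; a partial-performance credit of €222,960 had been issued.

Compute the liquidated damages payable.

€397,140

First 18 days: 18 × €4,900 = €88,200
Remaining days: (63 − 18) × €11,820 = €531,900
Accrued per-day damages: €88,200 + €531,900 = €620,100
Less partial-performance credit: €620,100 − €222,960 = €397,140
Cap at €787,800: €397,140 is within the cap, no reduction.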